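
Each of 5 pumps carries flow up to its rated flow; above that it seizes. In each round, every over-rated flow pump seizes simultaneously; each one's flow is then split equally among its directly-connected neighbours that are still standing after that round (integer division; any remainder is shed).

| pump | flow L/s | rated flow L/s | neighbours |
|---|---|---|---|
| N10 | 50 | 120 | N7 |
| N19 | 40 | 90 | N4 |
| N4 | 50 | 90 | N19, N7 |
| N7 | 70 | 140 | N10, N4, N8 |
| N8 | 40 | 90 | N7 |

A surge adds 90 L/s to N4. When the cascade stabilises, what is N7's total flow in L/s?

140

Round 1 — N4 at 140 > 90. N4 seizes.
  N4 sheds 140 L/s to N19, N7: 70 each.
    N19: 40+70 = 110 > 90
    N7: 70+70 = 140 ≤ 140
Round 2 — N19 seizes.
  N19 sheds 110 L/s: no online neighbours, lost.
No further seizures.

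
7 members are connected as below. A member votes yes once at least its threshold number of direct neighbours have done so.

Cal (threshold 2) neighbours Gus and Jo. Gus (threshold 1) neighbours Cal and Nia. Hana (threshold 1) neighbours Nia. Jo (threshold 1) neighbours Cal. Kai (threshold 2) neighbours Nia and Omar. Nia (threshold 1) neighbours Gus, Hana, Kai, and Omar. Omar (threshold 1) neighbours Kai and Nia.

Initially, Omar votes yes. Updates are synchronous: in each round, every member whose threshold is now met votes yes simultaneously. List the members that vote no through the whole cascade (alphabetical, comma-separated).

Round 1 — Omar votes yes (initial).
Round 2 — checking thresholds:
  Kai: 1 of 2 neighbours < 2, holds.
  Nia: 1 of 4 neighbours ≥ 1, votes yes.
Round 3 — checking thresholds:
  Gus: 1 of 2 neighbours ≥ 1, votes yes.
  Hana: 1 of 1 neighbours ≥ 1, votes yes.
  Kai: 2 of 2 neighbours ≥ 2, votes yes.
Round 4 — no new yes votes; cascade stops.

Cal, Jo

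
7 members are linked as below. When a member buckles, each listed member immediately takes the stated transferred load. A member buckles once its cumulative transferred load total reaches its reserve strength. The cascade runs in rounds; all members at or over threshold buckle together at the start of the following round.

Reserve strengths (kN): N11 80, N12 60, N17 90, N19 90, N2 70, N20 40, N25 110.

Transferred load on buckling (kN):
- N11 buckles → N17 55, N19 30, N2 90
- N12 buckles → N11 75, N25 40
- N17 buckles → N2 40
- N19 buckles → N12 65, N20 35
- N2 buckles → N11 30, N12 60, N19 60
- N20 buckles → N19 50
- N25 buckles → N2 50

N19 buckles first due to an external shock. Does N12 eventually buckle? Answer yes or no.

Round 1 — N19 buckles (initial).
  N12: +65 → 65 ≥ 60
  N20: +35 → 35 < 40
Round 2 — N12 buckles.
  N11: +75 → 75 < 80
  N25: +40 → 40 < 110
No further bucklings.

yes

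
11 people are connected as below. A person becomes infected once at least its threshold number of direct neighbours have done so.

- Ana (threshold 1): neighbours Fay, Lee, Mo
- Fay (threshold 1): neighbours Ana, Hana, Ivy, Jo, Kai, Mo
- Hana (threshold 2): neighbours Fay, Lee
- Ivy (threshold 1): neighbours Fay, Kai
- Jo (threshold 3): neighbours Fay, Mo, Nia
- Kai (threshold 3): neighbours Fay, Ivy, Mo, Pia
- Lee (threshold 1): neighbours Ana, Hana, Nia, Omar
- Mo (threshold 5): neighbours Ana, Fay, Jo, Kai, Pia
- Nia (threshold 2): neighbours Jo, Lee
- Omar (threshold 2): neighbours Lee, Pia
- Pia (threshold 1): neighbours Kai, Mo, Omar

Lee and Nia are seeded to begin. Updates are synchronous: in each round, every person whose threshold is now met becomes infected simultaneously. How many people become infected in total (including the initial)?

Round 1 — Lee, Nia become infected (initial).
Round 2 — checking thresholds:
  Ana: 1 of 3 neighbours ≥ 1, becomes infected.
  Hana: 1 of 2 neighbours < 2, holds.
  Jo: 1 of 3 neighbours < 3, holds.
  Omar: 1 of 2 neighbours < 2, holds.
Round 3 — checking thresholds:
  Fay: 1 of 6 neighbours ≥ 1, becomes infected.
  Hana: 1 of 2 neighbours < 2, holds.
  Jo: 1 of 3 neighbours < 3, holds.
  Mo: 1 of 5 neighbours < 5, holds.
  Omar: 1 of 2 neighbours < 2, holds.
Round 4 — checking thresholds:
  Hana: 2 of 2 neighbours ≥ 2, becomes infected.
  Ivy: 1 of 2 neighbours ≥ 1, becomes infected.
  Jo: 2 of 3 neighbours < 3, holds.
  Kai: 1 of 4 neighbours < 3, holds.
  Mo: 2 of 5 neighbours < 5, holds.
  Omar: 1 of 2 neighbours < 2, holds.
Round 5 — no new infections; cascade stops.

6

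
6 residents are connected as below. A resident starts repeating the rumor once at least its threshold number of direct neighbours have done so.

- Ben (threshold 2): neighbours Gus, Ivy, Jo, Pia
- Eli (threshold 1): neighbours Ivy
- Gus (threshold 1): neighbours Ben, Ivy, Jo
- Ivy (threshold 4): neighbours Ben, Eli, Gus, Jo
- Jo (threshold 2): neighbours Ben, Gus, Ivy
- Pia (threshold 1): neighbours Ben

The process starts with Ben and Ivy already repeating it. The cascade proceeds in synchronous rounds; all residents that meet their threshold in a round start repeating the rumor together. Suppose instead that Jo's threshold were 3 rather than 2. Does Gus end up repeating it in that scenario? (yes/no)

yes

With Jo's threshold at 3:
Round 1 — Ben, Ivy start repeating the rumor (initial).
Round 2 — checking thresholds:
  Eli: 1 of 1 neighbours ≥ 1, starts repeating the rumor.
  Gus: 2 of 3 neighbours ≥ 1, starts repeating the rumor.
  Jo: 2 of 3 neighbours < 3, holds.
  Pia: 1 of 1 neighbours ≥ 1, starts repeating the rumor.
Round 3 — checking thresholds:
  Jo: 3 of 3 neighbours ≥ 3, starts repeating the rumor.
Round 4 — no new spreads; cascade stops.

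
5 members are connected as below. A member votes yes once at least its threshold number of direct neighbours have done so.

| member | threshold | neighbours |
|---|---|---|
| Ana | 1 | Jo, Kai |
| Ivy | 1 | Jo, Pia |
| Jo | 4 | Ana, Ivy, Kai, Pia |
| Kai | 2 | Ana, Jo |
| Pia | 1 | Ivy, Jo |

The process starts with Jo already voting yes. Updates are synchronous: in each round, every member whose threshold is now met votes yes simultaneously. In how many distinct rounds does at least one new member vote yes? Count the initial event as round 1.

3

Round 1 — Jo votes yes (initial).
Round 2 — checking thresholds:
  Ana: 1 of 2 neighbours ≥ 1, votes yes.
  Ivy: 1 of 2 neighbours ≥ 1, votes yes.
  Kai: 1 of 2 neighbours < 2, not yet.
  Pia: 1 of 2 neighbours ≥ 1, votes yes.
Round 3 — checking thresholds:
  Kai: 2 of 2 neighbours ≥ 2, votes yes.
Round 4 — no new yes votes; cascade stops.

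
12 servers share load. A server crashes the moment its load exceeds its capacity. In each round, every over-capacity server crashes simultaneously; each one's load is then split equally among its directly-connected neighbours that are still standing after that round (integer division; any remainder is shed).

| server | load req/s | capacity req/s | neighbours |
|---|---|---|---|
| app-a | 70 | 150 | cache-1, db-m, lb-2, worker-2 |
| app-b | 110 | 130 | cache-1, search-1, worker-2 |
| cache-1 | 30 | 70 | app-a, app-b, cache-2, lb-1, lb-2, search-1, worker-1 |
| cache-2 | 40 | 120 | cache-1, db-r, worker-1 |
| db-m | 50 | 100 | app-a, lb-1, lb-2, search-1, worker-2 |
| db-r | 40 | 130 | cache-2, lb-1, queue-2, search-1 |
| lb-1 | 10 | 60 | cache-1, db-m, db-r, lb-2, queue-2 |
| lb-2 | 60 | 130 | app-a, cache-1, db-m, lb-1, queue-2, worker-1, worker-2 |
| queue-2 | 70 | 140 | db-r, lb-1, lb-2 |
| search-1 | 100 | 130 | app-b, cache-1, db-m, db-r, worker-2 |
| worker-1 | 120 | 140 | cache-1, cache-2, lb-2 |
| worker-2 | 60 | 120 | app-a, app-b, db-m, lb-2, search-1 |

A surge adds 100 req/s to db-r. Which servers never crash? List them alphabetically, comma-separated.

none

Round 1 — db-r at 140 > 130. db-r crashes.
  db-r sheds 140 req/s to cache-2, lb-1, queue-2, search-1: 35 each.
    cache-2: 40+35 = 75 ≤ 120
    lb-1: 10+35 = 45 ≤ 60
    queue-2: 70+35 = 105 ≤ 140
    search-1: 100+35 = 135 > 130
Round 2 — search-1 crashes.
  search-1 sheds 135 req/s to app-b, cache-1, db-m, worker-2: 33 each (3 lost).
    app-b: 110+33 = 143 > 130
    cache-1: 30+33 = 63 ≤ 70
    db-m: 50+33 = 83 ≤ 100
    worker-2: 60+33 = 93 ≤ 120
Round 3 — app-b crashes.
  app-b sheds 143 req/s to cache-1, worker-2: 71 each (1 lost).
    cache-1: 63+71 = 134 > 70
    worker-2: 93+71 = 164 > 120
Round 4 — cache-1, worker-2 crash.
  cache-1 sheds 134 req/s to app-a, cache-2, lb-1, lb-2, worker-1: 26 each (4 lost).
    app-a: 70+26 = 96 ≤ 150
    cache-2: 75+26 = 101 ≤ 120
    lb-1: 45+26 = 71 > 60
    lb-2: 60+26 = 86 ≤ 130
    worker-1: 120+26 = 146 > 140
  worker-2 sheds 164 req/s to app-a, db-m, lb-2: 54 each (2 lost).
    app-a: 96+54 = 150 ≤ 150
    db-m: 83+54 = 137 > 100
    lb-2: 86+54 = 140 > 130
Round 5 — db-m, lb-1, lb-2, worker-1 crash.
  db-m sheds 137 req/s to app-a: 137 each.
    app-a: 150+137 = 287 > 150
  lb-1 sheds 71 req/s to queue-2: 71 each.
    queue-2: 105+71 = 176 > 140
  lb-2 sheds 140 req/s to app-a, queue-2: 70 each.
    app-a: 287+70 = 357 > 150
    queue-2: 176+70 = 246 > 140
  worker-1 sheds 146 req/s to cache-2: 146 each.
    cache-2: 101+146 = 247 > 120
Round 6 — app-a, cache-2, queue-2 crash.
  app-a sheds 357 req/s: no online neighbours, lost.
  cache-2 sheds 247 req/s: no online neighbours, lost.
  queue-2 sheds 246 req/s: no online neighbours, lost.
No further crashes.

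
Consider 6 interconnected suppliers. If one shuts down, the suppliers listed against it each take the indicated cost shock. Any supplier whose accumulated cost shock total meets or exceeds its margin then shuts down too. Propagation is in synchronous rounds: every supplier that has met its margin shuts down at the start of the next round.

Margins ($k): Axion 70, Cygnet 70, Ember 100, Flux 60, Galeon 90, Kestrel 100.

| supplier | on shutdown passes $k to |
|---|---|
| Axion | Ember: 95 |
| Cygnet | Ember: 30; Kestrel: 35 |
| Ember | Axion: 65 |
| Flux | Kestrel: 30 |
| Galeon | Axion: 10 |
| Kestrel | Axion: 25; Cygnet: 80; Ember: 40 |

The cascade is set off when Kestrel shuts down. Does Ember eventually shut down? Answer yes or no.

Round 1 — Kestrel shuts down (initial).
  Axion: +25 → 25 < 70
  Cygnet: +80 → 80 ≥ 70
  Ember: +40 → 40 < 100
Round 2 — Cygnet shuts down.
  Ember: +30 → 70 < 100
No further shutdowns.

no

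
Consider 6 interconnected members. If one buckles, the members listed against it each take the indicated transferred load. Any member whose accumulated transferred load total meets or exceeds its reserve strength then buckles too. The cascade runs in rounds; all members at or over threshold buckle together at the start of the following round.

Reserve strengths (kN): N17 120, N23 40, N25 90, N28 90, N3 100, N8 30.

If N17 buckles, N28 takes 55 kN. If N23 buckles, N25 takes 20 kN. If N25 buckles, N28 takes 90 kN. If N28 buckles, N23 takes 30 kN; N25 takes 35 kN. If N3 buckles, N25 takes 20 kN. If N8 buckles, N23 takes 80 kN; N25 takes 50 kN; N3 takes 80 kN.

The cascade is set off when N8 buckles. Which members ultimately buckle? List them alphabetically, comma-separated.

Round 1 — N8 buckles (initial).
  N23: +80 → 80 ≥ 40
  N25: +50 → 50 < 90
  N3: +80 → 80 < 100
Round 2 — N23 buckles.
  N25: +20 → 70 < 90
No further bucklings.

N23, N8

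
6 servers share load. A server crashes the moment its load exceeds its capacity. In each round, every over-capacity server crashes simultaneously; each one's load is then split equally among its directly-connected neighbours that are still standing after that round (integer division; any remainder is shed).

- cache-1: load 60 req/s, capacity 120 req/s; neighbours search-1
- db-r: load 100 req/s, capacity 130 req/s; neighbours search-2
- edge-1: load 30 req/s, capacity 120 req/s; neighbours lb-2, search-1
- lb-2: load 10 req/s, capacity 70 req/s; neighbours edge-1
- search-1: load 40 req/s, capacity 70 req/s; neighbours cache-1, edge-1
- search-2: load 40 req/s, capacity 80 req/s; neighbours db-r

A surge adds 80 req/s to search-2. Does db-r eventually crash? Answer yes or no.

yes

Round 1 — search-2 at 120 > 80. search-2 crashes.
  search-2 sheds 120 req/s to db-r: 120 each.
    db-r: 100+120 = 220 > 130
Round 2 — db-r crashes.
  db-r sheds 220 req/s: no online neighbours, lost.
No further crashes.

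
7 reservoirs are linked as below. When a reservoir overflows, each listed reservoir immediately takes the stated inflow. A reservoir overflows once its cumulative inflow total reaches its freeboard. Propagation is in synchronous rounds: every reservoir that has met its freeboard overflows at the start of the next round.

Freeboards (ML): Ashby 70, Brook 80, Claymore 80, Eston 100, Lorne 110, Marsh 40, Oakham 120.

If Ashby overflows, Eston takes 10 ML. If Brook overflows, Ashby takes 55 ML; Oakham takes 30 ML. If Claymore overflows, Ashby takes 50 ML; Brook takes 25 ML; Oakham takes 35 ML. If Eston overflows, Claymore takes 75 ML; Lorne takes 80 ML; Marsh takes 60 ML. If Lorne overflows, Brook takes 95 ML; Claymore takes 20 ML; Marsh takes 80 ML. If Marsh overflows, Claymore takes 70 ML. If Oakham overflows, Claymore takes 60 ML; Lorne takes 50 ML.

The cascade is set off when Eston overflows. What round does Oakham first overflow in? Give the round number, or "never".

never

Round 1 — Eston overflows (initial).
  Claymore: +75 → 75 < 80
  Lorne: +80 → 80 < 110
  Marsh: +60 → 60 ≥ 40
Round 2 — Marsh overflows.
  Claymore: +70 → 145 ≥ 80
Round 3 — Claymore overflows.
  Ashby: +50 → 50 < 70
  Brook: +25 → 25 < 80
  Oakham: +35 → 35 < 120
No further overflows.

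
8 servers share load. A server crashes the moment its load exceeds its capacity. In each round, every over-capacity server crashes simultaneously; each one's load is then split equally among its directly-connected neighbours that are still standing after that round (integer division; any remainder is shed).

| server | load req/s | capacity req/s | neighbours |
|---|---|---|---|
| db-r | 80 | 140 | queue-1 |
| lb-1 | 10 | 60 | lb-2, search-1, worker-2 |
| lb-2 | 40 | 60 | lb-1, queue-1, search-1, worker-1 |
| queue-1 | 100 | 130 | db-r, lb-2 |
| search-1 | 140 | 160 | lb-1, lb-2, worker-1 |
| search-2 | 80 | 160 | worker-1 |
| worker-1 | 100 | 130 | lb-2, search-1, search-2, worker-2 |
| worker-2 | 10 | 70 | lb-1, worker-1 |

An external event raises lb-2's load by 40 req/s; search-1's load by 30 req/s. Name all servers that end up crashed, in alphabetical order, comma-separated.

Round 1 — lb-2 at 80 > 60; search-1 at 170 > 160. lb-2, search-1 crash.
  lb-2 sheds 80 req/s to lb-1, queue-1, worker-1: 26 each (2 lost).
    lb-1: 10+26 = 36 ≤ 60
    queue-1: 100+26 = 126 ≤ 130
    worker-1: 100+26 = 126 ≤ 130
  search-1 sheds 170 req/s to lb-1, worker-1: 85 each.
    lb-1: 36+85 = 121 > 60
    worker-1: 126+85 = 211 > 130
Round 2 — lb-1, worker-1 crash.
  lb-1 sheds 121 req/s to worker-2: 121 each.
    worker-2: 10+121 = 131 > 70
  worker-1 sheds 211 req/s to search-2, worker-2: 105 each (1 lost).
    search-2: 80+105 = 185 > 160
    worker-2: 131+105 = 236 > 70
Round 3 — search-2, worker-2 crash.
  search-2 sheds 185 req/s: no online neighbours, lost.
  worker-2 sheds 236 req/s: no online neighbours, lost.
No further crashes.

lb-1, lb-2, search-1, search-2, worker-1, worker-2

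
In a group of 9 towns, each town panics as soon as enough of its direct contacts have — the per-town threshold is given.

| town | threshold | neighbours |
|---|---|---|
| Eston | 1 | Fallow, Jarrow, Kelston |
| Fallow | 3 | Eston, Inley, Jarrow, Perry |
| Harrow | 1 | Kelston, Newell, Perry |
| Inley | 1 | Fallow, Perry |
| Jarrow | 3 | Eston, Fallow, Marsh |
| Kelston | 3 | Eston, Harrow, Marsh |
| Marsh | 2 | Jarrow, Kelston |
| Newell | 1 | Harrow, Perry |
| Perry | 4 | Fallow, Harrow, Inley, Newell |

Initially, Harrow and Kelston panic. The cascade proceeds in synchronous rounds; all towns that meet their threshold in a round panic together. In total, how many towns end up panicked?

Round 1 — Harrow, Kelston panic (initial).
Round 2 — checking thresholds:
  Eston: 1 of 3 neighbours ≥ 1, panics.
  Marsh: 1 of 2 neighbours < 2, holds.
  Newell: 1 of 2 neighbours ≥ 1, panics.
  Perry: 1 of 4 neighbours < 4, holds.
Round 3 — no new panics; cascade stops.

4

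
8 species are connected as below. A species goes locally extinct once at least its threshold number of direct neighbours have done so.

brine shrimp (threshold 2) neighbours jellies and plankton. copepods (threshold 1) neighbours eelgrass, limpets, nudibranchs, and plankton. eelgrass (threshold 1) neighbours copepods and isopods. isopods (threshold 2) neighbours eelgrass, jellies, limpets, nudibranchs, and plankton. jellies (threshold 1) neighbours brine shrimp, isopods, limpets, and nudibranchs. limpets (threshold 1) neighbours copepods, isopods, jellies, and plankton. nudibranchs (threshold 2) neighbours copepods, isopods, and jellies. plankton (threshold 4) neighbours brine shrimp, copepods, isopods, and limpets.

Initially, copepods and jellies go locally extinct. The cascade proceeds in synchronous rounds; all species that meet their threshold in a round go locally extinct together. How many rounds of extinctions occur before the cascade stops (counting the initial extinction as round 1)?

3

Round 1 — copepods, jellies go locally extinct (initial).
Round 2 — checking thresholds:
  brine shrimp: 1 of 2 neighbours < 2, holds.
  eelgrass: 1 of 2 neighbours ≥ 1, goes locally extinct.
  isopods: 1 of 5 neighbours < 2, holds.
  limpets: 2 of 4 neighbours ≥ 1, goes locally extinct.
  nudibranchs: 2 of 3 neighbours ≥ 2, goes locally extinct.
  plankton: 1 of 4 neighbours < 4, holds.
Round 3 — checking thresholds:
  brine shrimp: 1 of 2 neighbours < 2, holds.
  isopods: 4 of 5 neighbours ≥ 2, goes locally extinct.
  plankton: 2 of 4 neighbours < 4, holds.
Round 4 — no new extinctions; cascade stops.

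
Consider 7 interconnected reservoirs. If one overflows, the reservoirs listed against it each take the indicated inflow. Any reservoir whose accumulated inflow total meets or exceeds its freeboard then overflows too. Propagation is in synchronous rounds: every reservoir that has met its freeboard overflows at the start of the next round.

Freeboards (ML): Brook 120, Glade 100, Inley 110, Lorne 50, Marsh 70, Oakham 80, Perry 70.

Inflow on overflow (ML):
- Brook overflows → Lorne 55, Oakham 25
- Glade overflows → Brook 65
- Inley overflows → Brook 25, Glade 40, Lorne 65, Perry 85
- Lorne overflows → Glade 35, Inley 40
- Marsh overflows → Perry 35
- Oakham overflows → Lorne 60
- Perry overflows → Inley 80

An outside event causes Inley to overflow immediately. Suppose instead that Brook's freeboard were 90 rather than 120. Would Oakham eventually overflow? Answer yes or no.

no

With Brook's freeboard at 90:
Round 1 — Inley overflows (initial).
  Brook: +25 → 25 < 90
  Glade: +40 → 40 < 100
  Lorne: +65 → 65 ≥ 50
  Perry: +85 → 85 ≥ 70
Round 2 — Lorne, Perry overflow.
  Glade: +35 → 75 < 100
No further overflows.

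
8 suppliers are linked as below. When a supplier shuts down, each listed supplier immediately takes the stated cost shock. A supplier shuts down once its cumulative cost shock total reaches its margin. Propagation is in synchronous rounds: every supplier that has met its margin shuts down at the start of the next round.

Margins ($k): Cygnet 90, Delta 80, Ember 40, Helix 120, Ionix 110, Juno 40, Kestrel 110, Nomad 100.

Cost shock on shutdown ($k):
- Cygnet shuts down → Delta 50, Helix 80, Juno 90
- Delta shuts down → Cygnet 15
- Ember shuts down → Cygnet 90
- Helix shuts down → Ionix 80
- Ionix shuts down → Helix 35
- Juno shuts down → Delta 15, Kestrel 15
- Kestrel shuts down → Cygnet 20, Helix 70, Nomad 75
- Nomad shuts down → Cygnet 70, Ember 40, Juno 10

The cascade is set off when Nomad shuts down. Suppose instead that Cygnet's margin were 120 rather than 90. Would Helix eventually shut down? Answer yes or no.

no

With Cygnet's margin at 120:
Round 1 — Nomad shuts down (initial).
  Cygnet: +70 → 70 < 120
  Ember: +40 → 40 ≥ 40
  Juno: +10 → 10 < 40
Round 2 — Ember shuts down.
  Cygnet: +90 → 160 ≥ 120
Round 3 — Cygnet shuts down.
  Delta: +50 → 50 < 80
  Helix: +80 → 80 < 120
  Juno: +90 → 100 ≥ 40
Round 4 — Juno shuts down.
  Delta: +15 → 65 < 80
  Kestrel: +15 → 15 < 110
No further shutdowns.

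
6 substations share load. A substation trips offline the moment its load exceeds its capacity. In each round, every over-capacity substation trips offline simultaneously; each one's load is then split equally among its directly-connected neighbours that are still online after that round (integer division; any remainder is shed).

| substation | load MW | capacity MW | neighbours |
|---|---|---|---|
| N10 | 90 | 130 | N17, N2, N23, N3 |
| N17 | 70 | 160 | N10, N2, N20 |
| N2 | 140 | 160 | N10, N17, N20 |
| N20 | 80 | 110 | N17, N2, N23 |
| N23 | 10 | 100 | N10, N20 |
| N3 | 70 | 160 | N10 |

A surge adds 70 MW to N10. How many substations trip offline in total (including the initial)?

5

Round 1 — N10 at 160 > 130. N10 trips offline.
  N10 sheds 160 MW to N17, N2, N23, N3: 40 each.
    N17: 70+40 = 110 ≤ 160
    N2: 140+40 = 180 > 160
    N23: 10+40 = 50 ≤ 100
    N3: 70+40 = 110 ≤ 160
Round 2 — N2 trips offline.
  N2 sheds 180 MW to N17, N20: 90 each.
    N17: 110+90 = 200 > 160
    N20: 80+90 = 170 > 110
Round 3 — N17, N20 trip offline.
  N17 sheds 200 MW: no online neighbours, lost.
  N20 sheds 170 MW to N23: 170 each.
    N23: 50+170 = 220 > 100
Round 4 — N23 trips offline.
  N23 sheds 220 MW: no online neighbours, lost.
No further trips.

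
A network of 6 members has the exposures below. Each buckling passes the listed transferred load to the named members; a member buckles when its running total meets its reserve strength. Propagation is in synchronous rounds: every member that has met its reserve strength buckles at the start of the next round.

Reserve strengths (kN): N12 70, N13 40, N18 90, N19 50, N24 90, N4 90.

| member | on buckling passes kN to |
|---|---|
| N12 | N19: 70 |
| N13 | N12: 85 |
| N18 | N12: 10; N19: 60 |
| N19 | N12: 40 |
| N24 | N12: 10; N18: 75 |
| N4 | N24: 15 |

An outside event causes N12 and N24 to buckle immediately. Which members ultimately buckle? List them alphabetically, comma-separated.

N12, N19, N24

Round 1 — N12, N24 buckle (initial).
  N18: +75 → 75 < 90
  N19: +70 → 70 ≥ 50
Round 2 — N19 buckles.
No further bucklings.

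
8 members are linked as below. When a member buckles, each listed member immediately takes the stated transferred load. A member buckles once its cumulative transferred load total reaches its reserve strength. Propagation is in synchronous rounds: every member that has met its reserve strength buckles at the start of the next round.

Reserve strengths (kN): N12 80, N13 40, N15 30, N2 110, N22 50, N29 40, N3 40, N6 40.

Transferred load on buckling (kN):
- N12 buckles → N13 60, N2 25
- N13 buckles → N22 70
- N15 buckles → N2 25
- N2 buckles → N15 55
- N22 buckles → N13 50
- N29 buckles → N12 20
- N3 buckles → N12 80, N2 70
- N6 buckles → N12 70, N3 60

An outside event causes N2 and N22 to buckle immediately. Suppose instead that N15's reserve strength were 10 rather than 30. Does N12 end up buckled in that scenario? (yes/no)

no

With N15's reserve strength at 10:
Round 1 — N2, N22 buckle (initial).
  N13: +50 → 50 ≥ 40
  N15: +55 → 55 ≥ 10
Round 2 — N13, N15 buckle.
No further bucklings.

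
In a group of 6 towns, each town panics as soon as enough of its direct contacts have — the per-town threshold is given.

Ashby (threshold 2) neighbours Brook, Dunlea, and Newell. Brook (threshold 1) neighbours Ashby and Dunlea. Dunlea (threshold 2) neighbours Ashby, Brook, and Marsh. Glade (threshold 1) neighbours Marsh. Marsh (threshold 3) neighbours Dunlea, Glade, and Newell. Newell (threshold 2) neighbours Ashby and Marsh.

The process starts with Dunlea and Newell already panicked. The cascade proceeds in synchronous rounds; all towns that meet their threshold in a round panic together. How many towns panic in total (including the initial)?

4

Round 1 — Dunlea, Newell panic (initial).
Round 2 — checking thresholds:
  Ashby: 2 of 3 neighbours ≥ 2, panics.
  Brook: 1 of 2 neighbours ≥ 1, panics.
  Marsh: 2 of 3 neighbours < 3, below threshold.
Round 3 — no new panics; cascade stops.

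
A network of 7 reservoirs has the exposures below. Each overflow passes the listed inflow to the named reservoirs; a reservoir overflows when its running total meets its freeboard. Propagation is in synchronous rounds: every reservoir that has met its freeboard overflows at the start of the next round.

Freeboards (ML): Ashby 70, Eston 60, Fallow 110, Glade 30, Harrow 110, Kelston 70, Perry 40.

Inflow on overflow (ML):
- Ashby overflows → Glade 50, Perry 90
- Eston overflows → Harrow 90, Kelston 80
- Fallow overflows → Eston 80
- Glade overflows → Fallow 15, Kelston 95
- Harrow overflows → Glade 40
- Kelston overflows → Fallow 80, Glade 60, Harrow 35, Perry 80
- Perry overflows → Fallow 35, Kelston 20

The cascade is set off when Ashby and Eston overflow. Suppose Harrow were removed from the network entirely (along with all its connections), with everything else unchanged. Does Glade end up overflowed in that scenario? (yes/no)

With Harrow removed:
Round 1 — Ashby, Eston overflow (initial).
  Glade: +50 → 50 ≥ 30
  Kelston: +80 → 80 ≥ 70
  Perry: +90 → 90 ≥ 40
Round 2 — Glade, Kelston, Perry overflow.
  Fallow: +15+80+35 → 130 ≥ 110
Round 3 — Fallow overflows.
No further overflows.

yes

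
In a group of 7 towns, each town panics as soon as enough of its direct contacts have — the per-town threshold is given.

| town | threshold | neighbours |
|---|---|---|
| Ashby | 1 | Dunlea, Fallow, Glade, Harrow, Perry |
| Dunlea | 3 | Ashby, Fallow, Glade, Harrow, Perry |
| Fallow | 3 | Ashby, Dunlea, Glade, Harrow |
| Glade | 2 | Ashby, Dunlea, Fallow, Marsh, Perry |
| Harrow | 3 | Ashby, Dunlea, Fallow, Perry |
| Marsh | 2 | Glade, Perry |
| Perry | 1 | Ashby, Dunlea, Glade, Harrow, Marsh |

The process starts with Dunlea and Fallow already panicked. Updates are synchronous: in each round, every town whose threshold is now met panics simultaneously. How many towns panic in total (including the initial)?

Round 1 — Dunlea, Fallow panic (initial).
Round 2 — checking thresholds:
  Ashby: 2 of 5 neighbours ≥ 1, panics.
  Glade: 2 of 5 neighbours ≥ 2, panics.
  Harrow: 2 of 4 neighbours < 3, below threshold.
  Perry: 1 of 5 neighbours ≥ 1, panics.
Round 3 — checking thresholds:
  Harrow: 4 of 4 neighbours ≥ 3, panics.
  Marsh: 2 of 2 neighbours ≥ 2, panics.
Round 4 — no new panics; cascade stops.

7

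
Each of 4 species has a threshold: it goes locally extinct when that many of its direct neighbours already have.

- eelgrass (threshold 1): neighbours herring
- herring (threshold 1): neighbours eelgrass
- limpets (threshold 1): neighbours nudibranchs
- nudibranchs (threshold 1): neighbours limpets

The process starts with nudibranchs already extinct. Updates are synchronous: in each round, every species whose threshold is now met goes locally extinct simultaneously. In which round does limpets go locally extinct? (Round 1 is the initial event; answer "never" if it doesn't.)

Round 1 — nudibranchs goes locally extinct (initial).
Round 2 — checking thresholds:
  limpets: 1 of 1 neighbours ≥ 1, goes locally extinct.
Round 3 — no new extinctions; cascade stops.

2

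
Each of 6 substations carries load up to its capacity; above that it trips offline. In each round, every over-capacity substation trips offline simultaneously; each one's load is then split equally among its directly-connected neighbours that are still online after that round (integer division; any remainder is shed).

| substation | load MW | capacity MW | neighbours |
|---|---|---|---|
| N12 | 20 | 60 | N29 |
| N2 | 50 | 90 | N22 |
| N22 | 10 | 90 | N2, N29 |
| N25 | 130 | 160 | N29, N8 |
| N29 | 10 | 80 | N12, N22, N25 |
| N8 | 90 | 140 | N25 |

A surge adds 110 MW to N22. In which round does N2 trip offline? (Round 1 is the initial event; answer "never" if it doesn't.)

2

Round 1 — N22 at 120 > 90. N22 trips offline.
  N22 sheds 120 MW to N2, N29: 60 each.
    N2: 50+60 = 110 > 90
    N29: 10+60 = 70 ≤ 80
Round 2 — N2 trips offline.
  N2 sheds 110 MW: no online neighbours, lost.
No further trips.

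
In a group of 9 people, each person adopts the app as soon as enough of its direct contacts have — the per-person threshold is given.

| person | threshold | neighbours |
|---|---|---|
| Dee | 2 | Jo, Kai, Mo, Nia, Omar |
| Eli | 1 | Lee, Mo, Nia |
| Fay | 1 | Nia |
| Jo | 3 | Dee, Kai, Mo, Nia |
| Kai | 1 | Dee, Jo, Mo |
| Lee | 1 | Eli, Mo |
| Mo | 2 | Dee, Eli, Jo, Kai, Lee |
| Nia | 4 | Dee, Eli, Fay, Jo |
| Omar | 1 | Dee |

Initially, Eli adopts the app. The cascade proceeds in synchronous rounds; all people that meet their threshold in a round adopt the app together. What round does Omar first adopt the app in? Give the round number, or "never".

Round 1 — Eli adopts the app (initial).
Round 2 — checking thresholds:
  Lee: 1 of 2 neighbours ≥ 1, adopts the app.
  Mo: 1 of 5 neighbours < 2, holds.
  Nia: 1 of 4 neighbours < 4, holds.
Round 3 — checking thresholds:
  Mo: 2 of 5 neighbours ≥ 2, adopts the app.
  Nia: 1 of 4 neighbours < 4, holds.
Round 4 — checking thresholds:
  Dee: 1 of 5 neighbours < 2, holds.
  Jo: 1 of 4 neighbours < 3, holds.
  Kai: 1 of 3 neighbours ≥ 1, adopts the app.
  Nia: 1 of 4 neighbours < 4, holds.
Round 5 — checking thresholds:
  Dee: 2 of 5 neighbours ≥ 2, adopts the app.
  Jo: 2 of 4 neighbours < 3, holds.
  Nia: 1 of 4 neighbours < 4, holds.
Round 6 — checking thresholds:
  Jo: 3 of 4 neighbours ≥ 3, adopts the app.
  Nia: 2 of 4 neighbours < 4, holds.
  Omar: 1 of 1 neighbours ≥ 1, adopts the app.
Round 7 — no new adoptions; cascade stops.

6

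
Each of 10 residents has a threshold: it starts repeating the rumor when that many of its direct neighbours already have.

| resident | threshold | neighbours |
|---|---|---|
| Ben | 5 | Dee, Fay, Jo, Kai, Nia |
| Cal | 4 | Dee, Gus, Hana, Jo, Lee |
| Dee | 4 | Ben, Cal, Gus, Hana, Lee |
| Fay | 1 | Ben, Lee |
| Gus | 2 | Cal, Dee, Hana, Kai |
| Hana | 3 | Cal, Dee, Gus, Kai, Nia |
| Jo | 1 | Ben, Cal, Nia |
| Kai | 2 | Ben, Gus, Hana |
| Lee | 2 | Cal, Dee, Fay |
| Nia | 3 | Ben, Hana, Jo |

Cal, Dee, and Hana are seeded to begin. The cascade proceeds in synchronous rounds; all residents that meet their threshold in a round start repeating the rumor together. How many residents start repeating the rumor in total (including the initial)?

Round 1 — Cal, Dee, Hana start repeating the rumor (initial).
Round 2 — checking thresholds:
  Ben: 1 of 5 neighbours < 5, holds.
  Gus: 3 of 4 neighbours ≥ 2, starts repeating the rumor.
  Jo: 1 of 3 neighbours ≥ 1, starts repeating the rumor.
  Kai: 1 of 3 neighbours < 2, holds.
  Lee: 2 of 3 neighbours ≥ 2, starts repeating the rumor.
  Nia: 1 of 3 neighbours < 3, holds.
Round 3 — checking thresholds:
  Ben: 2 of 5 neighbours < 5, holds.
  Fay: 1 of 2 neighbours ≥ 1, starts repeating the rumor.
  Kai: 2 of 3 neighbours ≥ 2, starts repeating the rumor.
  Nia: 2 of 3 neighbours < 3, holds.
Round 4 — no new spreads; cascade stops.

8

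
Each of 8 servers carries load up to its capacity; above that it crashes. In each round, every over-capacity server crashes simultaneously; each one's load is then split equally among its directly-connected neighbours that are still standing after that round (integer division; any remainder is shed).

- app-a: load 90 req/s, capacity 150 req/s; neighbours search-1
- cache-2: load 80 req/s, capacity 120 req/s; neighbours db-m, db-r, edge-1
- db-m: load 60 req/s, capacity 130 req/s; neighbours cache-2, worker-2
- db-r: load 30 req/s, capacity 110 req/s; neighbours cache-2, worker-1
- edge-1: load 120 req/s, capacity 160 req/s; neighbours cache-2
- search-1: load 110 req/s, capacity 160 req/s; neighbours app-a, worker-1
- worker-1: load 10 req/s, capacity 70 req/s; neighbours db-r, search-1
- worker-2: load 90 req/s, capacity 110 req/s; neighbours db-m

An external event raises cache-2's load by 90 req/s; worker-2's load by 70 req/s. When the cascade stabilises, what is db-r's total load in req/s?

Round 1 — cache-2 at 170 > 120; worker-2 at 160 > 110. cache-2, worker-2 crash.
  cache-2 sheds 170 req/s to db-m, db-r, edge-1: 56 each (2 lost).
    db-m: 60+56 = 116 ≤ 130
    db-r: 30+56 = 86 ≤ 110
    edge-1: 120+56 = 176 > 160
  worker-2 sheds 160 req/s to db-m: 160 each.
    db-m: 116+160 = 276 > 130
Round 2 — db-m, edge-1 crash.
  db-m sheds 276 req/s: no online neighbours, lost.
  edge-1 sheds 176 req/s: no online neighbours, lost.
No further crashes.

86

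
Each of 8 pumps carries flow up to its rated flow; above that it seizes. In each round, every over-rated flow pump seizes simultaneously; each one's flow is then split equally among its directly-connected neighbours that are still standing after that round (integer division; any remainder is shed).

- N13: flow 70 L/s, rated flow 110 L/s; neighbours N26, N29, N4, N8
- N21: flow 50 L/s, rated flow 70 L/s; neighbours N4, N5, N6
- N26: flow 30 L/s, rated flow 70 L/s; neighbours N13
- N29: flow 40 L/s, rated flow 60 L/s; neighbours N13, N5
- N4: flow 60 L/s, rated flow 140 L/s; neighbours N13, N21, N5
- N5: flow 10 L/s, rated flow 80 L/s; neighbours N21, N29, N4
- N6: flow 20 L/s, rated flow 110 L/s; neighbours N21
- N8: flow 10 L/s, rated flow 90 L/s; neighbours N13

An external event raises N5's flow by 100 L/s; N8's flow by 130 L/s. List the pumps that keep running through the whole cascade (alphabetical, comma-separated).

Round 1 — N5 at 110 > 80; N8 at 140 > 90. N5, N8 seize.
  N5 sheds 110 L/s to N21, N29, N4: 36 each (2 lost).
    N21: 50+36 = 86 > 70
    N29: 40+36 = 76 > 60
    N4: 60+36 = 96 ≤ 140
  N8 sheds 140 L/s to N13: 140 each.
    N13: 70+140 = 210 > 110
Round 2 — N13, N21, N29 seize.
  N13 sheds 210 L/s to N26, N4: 105 each.
    N26: 30+105 = 135 > 70
    N4: 96+105 = 201 > 140
  N21 sheds 86 L/s to N4, N6: 43 each.
    N4: 201+43 = 244 > 140
    N6: 20+43 = 63 ≤ 110
  N29 sheds 76 L/s: no online neighbours, lost.
Round 3 — N26, N4 seize.
  N26 sheds 135 L/s: no online neighbours, lost.
  N4 sheds 244 L/s: no online neighbours, lost.
No further seizures.

N6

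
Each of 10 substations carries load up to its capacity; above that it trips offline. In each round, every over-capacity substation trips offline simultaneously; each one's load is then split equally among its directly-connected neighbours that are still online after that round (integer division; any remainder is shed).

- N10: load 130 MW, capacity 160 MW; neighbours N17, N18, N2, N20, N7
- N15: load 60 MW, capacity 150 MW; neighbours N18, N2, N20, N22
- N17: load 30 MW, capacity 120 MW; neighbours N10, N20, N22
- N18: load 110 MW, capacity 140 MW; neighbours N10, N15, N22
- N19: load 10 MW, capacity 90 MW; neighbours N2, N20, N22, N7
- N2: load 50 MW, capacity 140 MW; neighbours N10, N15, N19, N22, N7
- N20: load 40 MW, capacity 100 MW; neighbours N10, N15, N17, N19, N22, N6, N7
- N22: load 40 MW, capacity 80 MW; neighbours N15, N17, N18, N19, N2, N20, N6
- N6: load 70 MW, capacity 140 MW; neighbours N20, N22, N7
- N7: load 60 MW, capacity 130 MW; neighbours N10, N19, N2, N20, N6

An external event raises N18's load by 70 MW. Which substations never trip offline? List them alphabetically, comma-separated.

N17

Round 1 — N18 at 180 > 140. N18 trips offline.
  N18 sheds 180 MW to N10, N15, N22: 60 each.
    N10: 130+60 = 190 > 160
    N15: 60+60 = 120 ≤ 150
    N22: 40+60 = 100 > 80
Round 2 — N10, N22 trip offline.
  N10 sheds 190 MW to N17, N2, N20, N7: 47 each (2 lost).
    N17: 30+47 = 77 ≤ 120
    N2: 50+47 = 97 ≤ 140
    N20: 40+47 = 87 ≤ 100
    N7: 60+47 = 107 ≤ 130
  N22 sheds 100 MW to N15, N17, N19, N2, N20, N6: 16 each (4 lost).
    N15: 120+16 = 136 ≤ 150
    N17: 77+16 = 93 ≤ 120
    N19: 10+16 = 26 ≤ 90
    N2: 97+16 = 113 ≤ 140
    N20: 87+16 = 103 > 100
    N6: 70+16 = 86 ≤ 140
Round 3 — N20 trips offline.
  N20 sheds 103 MW to N15, N17, N19, N6, N7: 20 each (3 lost).
    N15: 136+20 = 156 > 150
    N17: 93+20 = 113 ≤ 120
    N19: 26+20 = 46 ≤ 90
    N6: 86+20 = 106 ≤ 140
    N7: 107+20 = 127 ≤ 130
Round 4 — N15 trips offline.
  N15 sheds 156 MW to N2: 156 each.
    N2: 113+156 = 269 > 140
Round 5 — N2 trips offline.
  N2 sheds 269 MW to N19, N7: 134 each (1 lost).
    N19: 46+134 = 180 > 90
    N7: 127+134 = 261 > 130
Round 6 — N19, N7 trip offline.
  N19 sheds 180 MW: no online neighbours, lost.
  N7 sheds 261 MW to N6: 261 each.
    N6: 106+261 = 367 > 140
Round 7 — N6 trips offline.
  N6 sheds 367 MW: no online neighbours, lost.
No further trips.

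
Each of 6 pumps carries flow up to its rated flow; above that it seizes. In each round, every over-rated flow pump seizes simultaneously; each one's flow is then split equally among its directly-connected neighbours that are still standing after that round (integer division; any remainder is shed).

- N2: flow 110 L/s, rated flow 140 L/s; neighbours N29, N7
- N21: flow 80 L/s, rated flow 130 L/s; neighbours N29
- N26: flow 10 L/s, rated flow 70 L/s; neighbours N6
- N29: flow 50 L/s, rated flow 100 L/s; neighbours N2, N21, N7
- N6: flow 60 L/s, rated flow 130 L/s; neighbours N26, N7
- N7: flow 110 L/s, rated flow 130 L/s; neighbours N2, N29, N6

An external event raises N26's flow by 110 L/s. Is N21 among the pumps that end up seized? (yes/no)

yes

Round 1 — N26 at 120 > 70. N26 seizes.
  N26 sheds 120 L/s to N6: 120 each.
    N6: 60+120 = 180 > 130
Round 2 — N6 seizes.
  N6 sheds 180 L/s to N7: 180 each.
    N7: 110+180 = 290 > 130
Round 3 — N7 seizes.
  N7 sheds 290 L/s to N2, N29: 145 each.
    N2: 110+145 = 255 > 140
    N29: 50+145 = 195 > 100
Round 4 — N2, N29 seize.
  N2 sheds 255 L/s: no online neighbours, lost.
  N29 sheds 195 L/s to N21: 195 each.
    N21: 80+195 = 275 > 130
Round 5 — N21 seizes.
  N21 sheds 275 L/s: no online neighbours, lost.
No further seizures.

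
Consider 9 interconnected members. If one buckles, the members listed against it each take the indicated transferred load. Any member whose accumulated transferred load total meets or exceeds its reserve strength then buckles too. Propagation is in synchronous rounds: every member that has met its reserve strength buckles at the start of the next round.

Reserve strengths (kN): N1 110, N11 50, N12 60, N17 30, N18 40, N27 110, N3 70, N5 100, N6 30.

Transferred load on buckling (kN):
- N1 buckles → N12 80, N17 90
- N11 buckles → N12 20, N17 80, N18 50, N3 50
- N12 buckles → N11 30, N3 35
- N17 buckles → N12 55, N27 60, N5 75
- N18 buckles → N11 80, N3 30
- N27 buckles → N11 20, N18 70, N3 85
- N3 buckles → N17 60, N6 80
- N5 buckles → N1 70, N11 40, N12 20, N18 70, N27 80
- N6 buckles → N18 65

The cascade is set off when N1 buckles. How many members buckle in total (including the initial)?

3

Round 1 — N1 buckles (initial).
  N12: +80 → 80 ≥ 60
  N17: +90 → 90 ≥ 30
Round 2 — N12, N17 buckle.
  N11: +30 → 30 < 50
  N27: +60 → 60 < 110
  N3: +35 → 35 < 70
  N5: +75 → 75 < 100
No further bucklings.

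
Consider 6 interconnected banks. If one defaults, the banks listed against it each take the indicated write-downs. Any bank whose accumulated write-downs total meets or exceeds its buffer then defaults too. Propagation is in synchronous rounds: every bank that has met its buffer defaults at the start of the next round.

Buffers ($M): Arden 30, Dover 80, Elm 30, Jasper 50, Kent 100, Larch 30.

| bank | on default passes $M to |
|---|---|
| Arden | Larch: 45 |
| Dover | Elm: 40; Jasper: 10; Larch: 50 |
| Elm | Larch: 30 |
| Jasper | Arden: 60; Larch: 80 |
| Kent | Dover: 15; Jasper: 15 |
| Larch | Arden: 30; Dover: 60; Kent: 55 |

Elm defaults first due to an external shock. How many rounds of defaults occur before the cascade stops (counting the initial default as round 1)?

Round 1 — Elm defaults (initial).
  Larch: +30 → 30 ≥ 30
Round 2 — Larch defaults.
  Arden: +30 → 30 ≥ 30
  Dover: +60 → 60 < 80
  Kent: +55 → 55 < 100
Round 3 — Arden defaults.
No further defaults.

3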